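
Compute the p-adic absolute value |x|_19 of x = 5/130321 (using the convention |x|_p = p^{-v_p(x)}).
|5/130321|_19 = 130321

Step 1 — compute v_19(x) by factoring powers of 19 out of the numerator and denominator: v_19(5/130321) = -4. Step 2 — apply |x|_p = p^{-v_p(x)} = 19^{4} = 130321.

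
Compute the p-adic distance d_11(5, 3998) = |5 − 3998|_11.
d_11(5, 3998) = 1/1331

Step 1 — x − y = 5 − 3998 = -3993. Step 2 — v_11(-3993) = 3 (factor: -3993 = −(11^3 · 3); the sign does not affect v_p). Step 3 — |x − y|_11 = 11^{-3} = 1/1331.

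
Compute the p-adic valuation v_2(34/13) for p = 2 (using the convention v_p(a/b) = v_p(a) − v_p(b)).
v_2(34/13) = 1

Factor powers of 2 from the numerator and denominator of the reduced fraction: 34 = 2^1 · 17 and 13 = 2^0 · 13. Apply v_p(a/b) = v_p(a) − v_p(b): v_2(34/13) = 1 − 0 = 1.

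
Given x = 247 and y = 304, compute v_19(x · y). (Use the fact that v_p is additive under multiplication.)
v_19(75088) = 2

v_p(x) = 1 (factor: 247 = 19^1 · 13); v_p(y) = 1 (factor: 304 = 19^1 · 16). Additivity: v_p(xy) = v_p(x) + v_p(y) = 1 + 1 = 2. (Direct check: xy = 75088 = 19^2 · (208).)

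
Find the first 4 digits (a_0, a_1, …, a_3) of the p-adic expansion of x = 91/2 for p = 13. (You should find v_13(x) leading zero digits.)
(a_0, …, a_3) = (0, 10, 6, 6)

v_13(91/2) = 1, so a_0 = ... = a_0 = 0. Factor out: x = 13^1 · u with u = 7/2 a unit in ℤ_13. Expand u iteratively via a_{v+i} = u_i mod 13, u_{i+1} = (u_i − a_{v+i})/13:
  u_0 = 7/2;  a_1 = 10;  u_1 = (u_0 − 10)/13 = -1/2
  u_1 = -1/2;  a_2 = 6;  u_2 = (u_1 − 6)/13 = -1/2
  u_2 = -1/2;  a_3 = 6;  u_3 = (u_2 − 6)/13 = -1/2
Digits: (0, 10, 6, 6).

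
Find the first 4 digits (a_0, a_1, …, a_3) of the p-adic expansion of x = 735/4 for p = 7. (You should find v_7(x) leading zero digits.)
(a_0, …, a_3) = (0, 0, 2, 2)

v_7(735/4) = 2, so a_0 = ... = a_1 = 0. Factor out: x = 7^2 · u with u = 15/4 a unit in ℤ_7. Expand u iteratively via a_{v+i} = u_i mod 7, u_{i+1} = (u_i − a_{v+i})/7:
  u_0 = 15/4;  a_2 = 2;  u_1 = (u_0 − 2)/7 = 1/4
  u_1 = 1/4;  a_3 = 2;  u_2 = (u_1 − 2)/7 = -1/4
Digits: (0, 0, 2, 2).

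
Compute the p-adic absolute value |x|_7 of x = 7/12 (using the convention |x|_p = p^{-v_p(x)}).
|7/12|_7 = 1/7

Step 1 — compute v_7(x) by factoring powers of 7 out of the numerator and denominator: v_7(7/12) = 1. Step 2 — apply |x|_p = p^{-v_p(x)} = 7^{-1} = 1/7.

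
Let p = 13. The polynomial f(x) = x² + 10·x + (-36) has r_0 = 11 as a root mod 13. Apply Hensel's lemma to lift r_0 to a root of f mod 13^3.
r_2 = 401 (mod 2197)

Hensel: r_{i+1} = r_i − f(r_i)·(f′(r_i))^{-1} mod 13^{i+2}, f′(x) = 2x + 10. Iterate:
  r_0 = 11 (mod 13)
  r_1 = 63 (mod 169)
  r_2 = 401 (mod 2197)
Final: r = 401 satisfies f(r) ≡ 0 mod 13^3.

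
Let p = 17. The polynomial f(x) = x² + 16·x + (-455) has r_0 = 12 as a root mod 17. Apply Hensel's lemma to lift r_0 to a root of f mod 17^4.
r_3 = 42274 (mod 83521)

Hensel: r_{i+1} = r_i − f(r_i)·(f′(r_i))^{-1} mod 17^{i+2}, f′(x) = 2x + 16. Iterate:
  r_0 = 12 (mod 17)
  r_1 = 80 (mod 289)
  r_2 = 2970 (mod 4913)
  r_3 = 42274 (mod 83521)
Final: r = 42274 satisfies f(r) ≡ 0 mod 17^4.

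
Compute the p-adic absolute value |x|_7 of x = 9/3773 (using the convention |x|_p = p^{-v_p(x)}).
|9/3773|_7 = 343

Step 1 — compute v_7(x) by factoring powers of 7 out of the numerator and denominator: v_7(9/3773) = -3. Step 2 — apply |x|_p = p^{-v_p(x)} = 7^{3} = 343.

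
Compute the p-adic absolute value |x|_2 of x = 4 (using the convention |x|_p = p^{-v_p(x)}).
|4|_2 = 1/4

Step 1 — compute v_2(x) by factoring powers of 2 out of the numerator and denominator: v_2(4) = 2. Step 2 — apply |x|_p = p^{-v_p(x)} = 2^{-2} = 1/4.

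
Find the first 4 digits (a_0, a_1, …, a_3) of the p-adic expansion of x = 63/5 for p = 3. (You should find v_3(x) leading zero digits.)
(a_0, …, a_3) = (0, 0, 2, 1)

v_3(63/5) = 2, so a_0 = ... = a_1 = 0. Factor out: x = 3^2 · u with u = 7/5 a unit in ℤ_3. Expand u iteratively via a_{v+i} = u_i mod 3, u_{i+1} = (u_i − a_{v+i})/3:
  u_0 = 7/5;  a_2 = 2;  u_1 = (u_0 − 2)/3 = -1/5
  u_1 = -1/5;  a_3 = 1;  u_2 = (u_1 − 1)/3 = -2/5
Digits: (0, 0, 2, 1).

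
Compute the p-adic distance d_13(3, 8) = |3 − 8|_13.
d_13(3, 8) = 1

Step 1 — x − y = 3 − 8 = -5. Step 2 — v_13(-5) = 0 (factor: -5 = −(13^0 · 5); the sign does not affect v_p). Step 3 — |x − y|_13 = 13^{0} = 1.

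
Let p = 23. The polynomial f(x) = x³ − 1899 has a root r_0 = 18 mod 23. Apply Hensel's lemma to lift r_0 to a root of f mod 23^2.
r_1 = 156 (mod 529)

Hensel: r_{i+1} = r_i − f(r_i)/f′(r_i) mod 23^{i+2}, where f′(x) = 3x². Iterate:
  r_0 = 18 (mod 23)
  r_1 = 156 (mod 529)
Final: r = 156 with f(r) ≡ 0 mod 23^2.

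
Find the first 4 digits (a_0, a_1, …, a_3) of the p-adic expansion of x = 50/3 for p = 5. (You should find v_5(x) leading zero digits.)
(a_0, …, a_3) = (0, 0, 4, 1)

v_5(50/3) = 2, so a_0 = ... = a_1 = 0. Factor out: x = 5^2 · u with u = 2/3 a unit in ℤ_5. Expand u iteratively via a_{v+i} = u_i mod 5, u_{i+1} = (u_i − a_{v+i})/5:
  u_0 = 2/3;  a_2 = 4;  u_1 = (u_0 − 4)/5 = -2/3
  u_1 = -2/3;  a_3 = 1;  u_2 = (u_1 − 1)/5 = -1/3
Digits: (0, 0, 4, 1).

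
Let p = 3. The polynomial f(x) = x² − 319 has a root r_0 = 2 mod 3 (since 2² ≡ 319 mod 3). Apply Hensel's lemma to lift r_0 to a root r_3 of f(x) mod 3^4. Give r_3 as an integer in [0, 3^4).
r_3 = 20 (mod 81)

Hensel's recurrence: r_{i+1} = r_i − f(r_i)·(f′(r_i))^{-1} mod 3^{i+2}, with f′(x) = 2x. Iterate:
  r_0 = 2 (mod 3)
  r_1 = 2 (mod 9)
  r_2 = 20 (mod 27)
  r_3 = 20 (mod 81)
Final: r_3 = 20, and one checks f(r_3) ≡ 0 mod 3^4.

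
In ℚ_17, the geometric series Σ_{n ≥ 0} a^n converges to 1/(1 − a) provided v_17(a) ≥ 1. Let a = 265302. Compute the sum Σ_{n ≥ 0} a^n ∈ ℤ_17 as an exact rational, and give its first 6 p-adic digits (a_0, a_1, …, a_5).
Σ a^n = 1/(1 − a) = -1/265301;  first 6 digits = (1, 0, 0, 3, 3, 0)

v_17(a) = 3 ≥ 1, so the series converges in ℤ_17 to 1/(1 − a) = 1/(1 − 265302) = -1/265301. Expand this rational in ℤ_17: compute digits iteratively via d_i = x_i mod 17, x_{i+1} = (x_i − d_i)/17. The first 6 digits are (1, 0, 0, 3, 3, 0).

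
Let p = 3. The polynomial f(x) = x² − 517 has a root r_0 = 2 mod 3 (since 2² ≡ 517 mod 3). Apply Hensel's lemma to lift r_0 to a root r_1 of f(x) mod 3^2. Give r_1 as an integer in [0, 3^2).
r_1 = 2 (mod 9)

Hensel's recurrence: r_{i+1} = r_i − f(r_i)·(f′(r_i))^{-1} mod 3^{i+2}, with f′(x) = 2x. Iterate:
  r_0 = 2 (mod 3)
  r_1 = 2 (mod 9)
Final: r_1 = 2, and one checks f(r_1) ≡ 0 mod 3^2.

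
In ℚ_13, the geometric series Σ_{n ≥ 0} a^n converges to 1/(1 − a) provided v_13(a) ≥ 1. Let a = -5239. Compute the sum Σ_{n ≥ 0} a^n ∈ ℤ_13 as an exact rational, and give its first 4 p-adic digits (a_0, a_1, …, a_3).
Σ a^n = 1/(1 − a) = 1/5240;  first 4 digits = (1, 0, 8, 10)

v_13(a) = 2 ≥ 1, so the series converges in ℤ_13 to 1/(1 − a) = 1/(1 − (-5239)) = 1/5240. Expand this rational in ℤ_13: compute digits iteratively via d_i = x_i mod 13, x_{i+1} = (x_i − d_i)/13. The first 4 digits are (1, 0, 8, 10).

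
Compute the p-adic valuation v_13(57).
v_13(57) = 0

v_13(n) is the largest exponent k such that 13^k divides n. Factor out: 57 = 13^0 · 57. (Sign doesn't affect v_p.) So v_13(57) = 0.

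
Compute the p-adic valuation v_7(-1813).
v_7(-1813) = 2

v_7(n) is the largest exponent k such that 7^k divides n. Factor out: -1813 = -7^2 · 37. (Sign doesn't affect v_p.) So v_7(-1813) = 2.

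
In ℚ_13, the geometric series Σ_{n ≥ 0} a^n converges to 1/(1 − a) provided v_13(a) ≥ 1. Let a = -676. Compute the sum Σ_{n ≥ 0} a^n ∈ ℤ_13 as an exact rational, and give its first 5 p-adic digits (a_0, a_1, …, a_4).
Σ a^n = 1/(1 − a) = 1/677;  first 5 digits = (1, 0, 9, 12, 2)

v_13(a) = 2 ≥ 1, so the series converges in ℤ_13 to 1/(1 − a) = 1/(1 − (-676)) = 1/677. Expand this rational in ℤ_13: compute digits iteratively via d_i = x_i mod 13, x_{i+1} = (x_i − d_i)/13. The first 5 digits are (1, 0, 9, 12, 2).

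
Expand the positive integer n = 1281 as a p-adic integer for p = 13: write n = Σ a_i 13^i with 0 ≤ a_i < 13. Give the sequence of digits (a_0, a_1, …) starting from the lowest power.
(a_0, a_1, …) = (7, 7, 7)

Repeated division by 13 gives the digits low-to-high: 1281 = 7 + 7·13^1 + 7·13^2. Digit sequence: (7, 7, 7).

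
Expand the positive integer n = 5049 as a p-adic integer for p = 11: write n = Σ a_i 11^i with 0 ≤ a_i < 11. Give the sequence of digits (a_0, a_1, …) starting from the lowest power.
(a_0, a_1, …) = (0, 8, 8, 3)

Repeated division by 11 gives the digits low-to-high: 5049 = 8·11^1 + 8·11^2 + 3·11^3. Digit sequence: (0, 8, 8, 3).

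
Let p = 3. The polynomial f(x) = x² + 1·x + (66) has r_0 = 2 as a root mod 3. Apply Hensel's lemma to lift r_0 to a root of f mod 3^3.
r_2 = 20 (mod 27)

Hensel: r_{i+1} = r_i − f(r_i)·(f′(r_i))^{-1} mod 3^{i+2}, f′(x) = 2x + 1. Iterate:
  r_0 = 2 (mod 3)
  r_1 = 2 (mod 9)
  r_2 = 20 (mod 27)
Final: r = 20 satisfies f(r) ≡ 0 mod 3^3.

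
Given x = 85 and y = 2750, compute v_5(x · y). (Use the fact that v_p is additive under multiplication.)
v_5(233750) = 4

v_p(x) = 1 (factor: 85 = 5^1 · 17); v_p(y) = 3 (factor: 2750 = 5^3 · 22). Additivity: v_p(xy) = v_p(x) + v_p(y) = 1 + 3 = 4. (Direct check: xy = 233750 = 5^4 · (374).)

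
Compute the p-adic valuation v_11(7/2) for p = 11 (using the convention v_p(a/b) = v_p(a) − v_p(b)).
v_11(7/2) = 0

Factor powers of 11 from the numerator and denominator of the reduced fraction: 7 = 11^0 · 7 and 2 = 11^0 · 2. Apply v_p(a/b) = v_p(a) − v_p(b): v_11(7/2) = 0 − 0 = 0.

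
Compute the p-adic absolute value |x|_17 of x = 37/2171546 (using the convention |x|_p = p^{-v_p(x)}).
|37/2171546|_17 = 83521

Step 1 — compute v_17(x) by factoring powers of 17 out of the numerator and denominator: v_17(37/2171546) = -4. Step 2 — apply |x|_p = p^{-v_p(x)} = 17^{4} = 83521.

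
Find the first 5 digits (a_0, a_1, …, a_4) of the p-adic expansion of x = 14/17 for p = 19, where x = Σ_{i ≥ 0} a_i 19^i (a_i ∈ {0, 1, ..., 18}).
(a_0, …, a_4) = (12, 5, 12, 15, 7)

v_19(14/17) = 0 (numerator and denominator both coprime to 19), so x ∈ ℤ_19^×. Compute digits iteratively via a_i = x_i mod 19, x_{i+1} = (x_i − a_i)/19, with x_0 = x:
  x_0 = 14/17;  a_0 = 12;  x_1 = (x_0 − 12)/19 = -10/17
  x_1 = -10/17;  a_1 = 5;  x_2 = (x_1 − 5)/19 = -5/17
  x_2 = -5/17;  a_2 = 12;  x_3 = (x_2 − 12)/19 = -11/17
  x_3 = -11/17;  a_3 = 15;  x_4 = (x_3 − 15)/19 = -14/17
  x_4 = -14/17;  a_4 = 7;  x_5 = (x_4 − 7)/19 = -7/17
Digits: (12, 5, 12, 15, 7).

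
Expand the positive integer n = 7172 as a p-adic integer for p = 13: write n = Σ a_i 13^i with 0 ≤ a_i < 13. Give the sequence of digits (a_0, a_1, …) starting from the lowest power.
(a_0, a_1, …) = (9, 5, 3, 3)

Repeated division by 13 gives the digits low-to-high: 7172 = 9 + 5·13^1 + 3·13^2 + 3·13^3. Digit sequence: (9, 5, 3, 3).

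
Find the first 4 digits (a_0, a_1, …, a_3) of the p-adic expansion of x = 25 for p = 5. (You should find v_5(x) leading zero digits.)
(a_0, …, a_3) = (0, 0, 1, 0)

v_5(25) = 2, so a_0 = ... = a_1 = 0. Factor out: x = 5^2 · u with u = 1 a unit in ℤ_5. Expand u iteratively via a_{v+i} = u_i mod 5, u_{i+1} = (u_i − a_{v+i})/5:
  u_0 = 1;  a_2 = 1;  u_1 = (u_0 − 1)/5 = 0
  u_1 = 0;  a_3 = 0;  u_2 = (u_1 − 0)/5 = 0
Digits: (0, 0, 1, 0).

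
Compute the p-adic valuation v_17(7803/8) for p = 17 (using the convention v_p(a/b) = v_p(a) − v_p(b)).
v_17(7803/8) = 2

Factor powers of 17 from the numerator and denominator of the reduced fraction: 7803 = 17^2 · 27 and 8 = 17^0 · 8. Apply v_p(a/b) = v_p(a) − v_p(b): v_17(7803/8) = 2 − 0 = 2.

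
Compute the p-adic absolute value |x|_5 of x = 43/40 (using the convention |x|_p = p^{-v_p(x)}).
|43/40|_5 = 5

Step 1 — compute v_5(x) by factoring powers of 5 out of the numerator and denominator: v_5(43/40) = -1. Step 2 — apply |x|_p = p^{-v_p(x)} = 5^{1} = 5.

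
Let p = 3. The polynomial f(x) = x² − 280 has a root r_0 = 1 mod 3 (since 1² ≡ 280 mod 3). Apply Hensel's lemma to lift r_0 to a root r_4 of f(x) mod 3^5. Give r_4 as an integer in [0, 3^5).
r_4 = 100 (mod 243)

Hensel's recurrence: r_{i+1} = r_i − f(r_i)·(f′(r_i))^{-1} mod 3^{i+2}, with f′(x) = 2x. Iterate:
  r_0 = 1 (mod 3)
  r_1 = 1 (mod 9)
  r_2 = 19 (mod 27)
  r_3 = 19 (mod 81)
  r_4 = 100 (mod 243)
Final: r_4 = 100, and one checks f(r_4) ≡ 0 mod 3^5.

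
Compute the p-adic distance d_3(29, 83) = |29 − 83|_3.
d_3(29, 83) = 1/27

Step 1 — x − y = 29 − 83 = -54. Step 2 — v_3(-54) = 3 (factor: -54 = −(3^3 · 2); the sign does not affect v_p). Step 3 — |x − y|_3 = 3^{-3} = 1/27.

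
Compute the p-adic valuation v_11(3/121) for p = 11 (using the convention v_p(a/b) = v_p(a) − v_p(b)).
v_11(3/121) = -2

Factor powers of 11 from the numerator and denominator of the reduced fraction: 3 = 11^0 · 3 and 121 = 11^2 · 1. Apply v_p(a/b) = v_p(a) − v_p(b): v_11(3/121) = 0 − 2 = -2.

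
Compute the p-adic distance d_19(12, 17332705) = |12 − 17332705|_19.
d_19(12, 17332705) = 1/2476099

Step 1 — x − y = 12 − 17332705 = -17332693. Step 2 — v_19(-17332693) = 5 (factor: -17332693 = −(19^5 · 7); the sign does not affect v_p). Step 3 — |x − y|_19 = 19^{-5} = 1/2476099.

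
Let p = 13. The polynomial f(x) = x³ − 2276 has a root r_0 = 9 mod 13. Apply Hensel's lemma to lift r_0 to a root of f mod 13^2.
r_1 = 87 (mod 169)

Hensel: r_{i+1} = r_i − f(r_i)/f′(r_i) mod 13^{i+2}, where f′(x) = 3x². Iterate:
  r_0 = 9 (mod 13)
  r_1 = 87 (mod 169)
Final: r = 87 with f(r) ≡ 0 mod 13^2.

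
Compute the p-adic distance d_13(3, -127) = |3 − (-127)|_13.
d_13(3, -127) = 1/13

Step 1 — x − y = 3 − (-127) = 130. Step 2 — v_13(130) = 1 (factor: 130 = (13^1 · 10); the sign does not affect v_p). Step 3 — |x − y|_13 = 13^{-1} = 1/13.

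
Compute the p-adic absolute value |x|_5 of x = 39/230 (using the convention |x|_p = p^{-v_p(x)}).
|39/230|_5 = 5

Step 1 — compute v_5(x) by factoring powers of 5 out of the numerator and denominator: v_5(39/230) = -1. Step 2 — apply |x|_p = p^{-v_p(x)} = 5^{1} = 5.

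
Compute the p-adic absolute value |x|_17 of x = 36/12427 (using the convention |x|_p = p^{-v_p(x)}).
|36/12427|_17 = 289

Step 1 — compute v_17(x) by factoring powers of 17 out of the numerator and denominator: v_17(36/12427) = -2. Step 2 — apply |x|_p = p^{-v_p(x)} = 17^{2} = 289.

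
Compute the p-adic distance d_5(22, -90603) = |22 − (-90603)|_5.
d_5(22, -90603) = 1/3125

Step 1 — x − y = 22 − (-90603) = 90625. Step 2 — v_5(90625) = 5 (factor: 90625 = (5^5 · 29); the sign does not affect v_p). Step 3 — |x − y|_5 = 5^{-5} = 1/3125.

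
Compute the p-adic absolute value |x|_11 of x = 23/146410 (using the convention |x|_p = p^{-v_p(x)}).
|23/146410|_11 = 14641

Step 1 — compute v_11(x) by factoring powers of 11 out of the numerator and denominator: v_11(23/146410) = -4. Step 2 — apply |x|_p = p^{-v_p(x)} = 11^{4} = 14641.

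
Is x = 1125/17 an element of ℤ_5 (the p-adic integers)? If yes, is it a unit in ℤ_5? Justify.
x ∈ ℤ_5 but not a unit; v_5(x) = 3 > 0

ℤ_5 = {x ∈ ℚ_5 : v_5(x) ≥ 0} and ℤ_5^× = {x ∈ ℤ_5 : v_5(x) = 0}. Here v_5(1125/17) = v_5(num) − v_5(den) = 3; compare against these criteria.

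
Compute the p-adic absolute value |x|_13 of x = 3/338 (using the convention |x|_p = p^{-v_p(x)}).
|3/338|_13 = 169

Step 1 — compute v_13(x) by factoring powers of 13 out of the numerator and denominator: v_13(3/338) = -2. Step 2 — apply |x|_p = p^{-v_p(x)} = 13^{2} = 169.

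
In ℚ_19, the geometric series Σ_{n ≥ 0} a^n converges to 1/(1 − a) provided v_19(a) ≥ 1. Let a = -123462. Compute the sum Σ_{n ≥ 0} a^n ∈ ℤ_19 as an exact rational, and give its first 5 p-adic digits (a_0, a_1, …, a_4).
Σ a^n = 1/(1 − a) = 1/123463;  first 5 digits = (1, 0, 0, 1, 18)

v_19(a) = 3 ≥ 1, so the series converges in ℤ_19 to 1/(1 − a) = 1/(1 − (-123462)) = 1/123463. Expand this rational in ℤ_19: compute digits iteratively via d_i = x_i mod 19, x_{i+1} = (x_i − d_i)/19. The first 5 digits are (1, 0, 0, 1, 18).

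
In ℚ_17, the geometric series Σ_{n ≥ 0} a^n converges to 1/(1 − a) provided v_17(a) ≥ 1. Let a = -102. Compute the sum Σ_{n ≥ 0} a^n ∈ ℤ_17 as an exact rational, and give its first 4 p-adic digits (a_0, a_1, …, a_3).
Σ a^n = 1/(1 − a) = 1/103;  first 4 digits = (1, 11, 1, 7)

v_17(a) = 1 ≥ 1, so the series converges in ℤ_17 to 1/(1 − a) = 1/(1 − (-102)) = 1/103. Expand this rational in ℤ_17: compute digits iteratively via d_i = x_i mod 17, x_{i+1} = (x_i − d_i)/17. The first 4 digits are (1, 11, 1, 7).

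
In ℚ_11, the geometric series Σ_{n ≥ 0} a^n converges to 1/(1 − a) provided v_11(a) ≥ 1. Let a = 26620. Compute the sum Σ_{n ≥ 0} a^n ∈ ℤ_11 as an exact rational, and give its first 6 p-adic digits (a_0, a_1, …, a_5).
Σ a^n = 1/(1 − a) = -1/26619;  first 6 digits = (1, 0, 0, 9, 1, 0)

v_11(a) = 3 ≥ 1, so the series converges in ℤ_11 to 1/(1 − a) = 1/(1 − 26620) = -1/26619. Expand this rational in ℤ_11: compute digits iteratively via d_i = x_i mod 11, x_{i+1} = (x_i − d_i)/11. The first 6 digits are (1, 0, 0, 9, 1, 0).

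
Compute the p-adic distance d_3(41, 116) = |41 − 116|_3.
d_3(41, 116) = 1/3

Step 1 — x − y = 41 − 116 = -75. Step 2 — v_3(-75) = 1 (factor: -75 = −(3^1 · 25); the sign does not affect v_p). Step 3 — |x − y|_3 = 3^{-1} = 1/3.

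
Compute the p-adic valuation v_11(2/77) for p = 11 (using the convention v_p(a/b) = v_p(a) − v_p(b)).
v_11(2/77) = -1

Factor powers of 11 from the numerator and denominator of the reduced fraction: 2 = 11^0 · 2 and 77 = 11^1 · 7. Apply v_p(a/b) = v_p(a) − v_p(b): v_11(2/77) = 0 − 1 = -1.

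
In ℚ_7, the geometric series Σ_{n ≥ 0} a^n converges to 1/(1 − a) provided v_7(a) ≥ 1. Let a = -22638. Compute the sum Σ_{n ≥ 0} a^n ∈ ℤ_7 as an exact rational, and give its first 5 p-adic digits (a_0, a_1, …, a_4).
Σ a^n = 1/(1 − a) = 1/22639;  first 5 digits = (1, 0, 0, 4, 4)

v_7(a) = 3 ≥ 1, so the series converges in ℤ_7 to 1/(1 − a) = 1/(1 − (-22638)) = 1/22639. Expand this rational in ℤ_7: compute digits iteratively via d_i = x_i mod 7, x_{i+1} = (x_i − d_i)/7. The first 5 digits are (1, 0, 0, 4, 4).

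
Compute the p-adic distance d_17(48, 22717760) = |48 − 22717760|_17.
d_17(48, 22717760) = 1/1419857

Step 1 — x − y = 48 − 22717760 = -22717712. Step 2 — v_17(-22717712) = 5 (factor: -22717712 = −(17^5 · 16); the sign does not affect v_p). Step 3 — |x − y|_17 = 17^{-5} = 1/1419857.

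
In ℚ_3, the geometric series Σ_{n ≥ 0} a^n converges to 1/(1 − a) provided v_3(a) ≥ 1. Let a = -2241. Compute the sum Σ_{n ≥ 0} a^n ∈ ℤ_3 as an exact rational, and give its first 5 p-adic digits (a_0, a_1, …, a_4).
Σ a^n = 1/(1 − a) = 1/2242;  first 5 digits = (1, 0, 0, 1, 2)

v_3(a) = 3 ≥ 1, so the series converges in ℤ_3 to 1/(1 − a) = 1/(1 − (-2241)) = 1/2242. Expand this rational in ℤ_3: compute digits iteratively via d_i = x_i mod 3, x_{i+1} = (x_i − d_i)/3. The first 5 digits are (1, 0, 0, 1, 2).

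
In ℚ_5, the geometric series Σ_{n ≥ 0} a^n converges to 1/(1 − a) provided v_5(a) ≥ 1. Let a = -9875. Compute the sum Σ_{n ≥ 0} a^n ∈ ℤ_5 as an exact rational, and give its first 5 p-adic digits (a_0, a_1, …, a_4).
Σ a^n = 1/(1 − a) = 1/9876;  first 5 digits = (1, 0, 0, 1, 4)

v_5(a) = 3 ≥ 1, so the series converges in ℤ_5 to 1/(1 − a) = 1/(1 − (-9875)) = 1/9876. Expand this rational in ℤ_5: compute digits iteratively via d_i = x_i mod 5, x_{i+1} = (x_i − d_i)/5. The first 5 digits are (1, 0, 0, 1, 4).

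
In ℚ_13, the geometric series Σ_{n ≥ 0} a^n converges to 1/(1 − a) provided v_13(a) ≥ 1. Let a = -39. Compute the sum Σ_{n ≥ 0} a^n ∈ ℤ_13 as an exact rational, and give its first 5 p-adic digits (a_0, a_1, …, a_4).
Σ a^n = 1/(1 − a) = 1/40;  first 5 digits = (1, 10, 8, 12, 0)

v_13(a) = 1 ≥ 1, so the series converges in ℤ_13 to 1/(1 − a) = 1/(1 − (-39)) = 1/40. Expand this rational in ℤ_13: compute digits iteratively via d_i = x_i mod 13, x_{i+1} = (x_i − d_i)/13. The first 5 digits are (1, 10, 8, 12, 0).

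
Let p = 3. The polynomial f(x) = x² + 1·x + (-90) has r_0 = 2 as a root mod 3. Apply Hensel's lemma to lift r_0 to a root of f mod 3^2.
r_1 = 8 (mod 9)

Hensel: r_{i+1} = r_i − f(r_i)·(f′(r_i))^{-1} mod 3^{i+2}, f′(x) = 2x + 1. Iterate:
  r_0 = 2 (mod 3)
  r_1 = 8 (mod 9)
Final: r = 8 satisfies f(r) ≡ 0 mod 3^2.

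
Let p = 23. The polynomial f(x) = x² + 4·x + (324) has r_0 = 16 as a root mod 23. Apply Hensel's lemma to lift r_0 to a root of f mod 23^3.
r_2 = 11401 (mod 12167)

Hensel: r_{i+1} = r_i − f(r_i)·(f′(r_i))^{-1} mod 23^{i+2}, f′(x) = 2x + 4. Iterate:
  r_0 = 16 (mod 23)
  r_1 = 292 (mod 529)
  r_2 = 11401 (mod 12167)
Final: r = 11401 satisfies f(r) ≡ 0 mod 23^3.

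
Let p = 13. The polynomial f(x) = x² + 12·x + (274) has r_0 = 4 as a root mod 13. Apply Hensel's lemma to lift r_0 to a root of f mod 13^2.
r_1 = 4 (mod 169)

Hensel: r_{i+1} = r_i − f(r_i)·(f′(r_i))^{-1} mod 13^{i+2}, f′(x) = 2x + 12. Iterate:
  r_0 = 4 (mod 13)
  r_1 = 4 (mod 169)
Final: r = 4 satisfies f(r) ≡ 0 mod 13^2.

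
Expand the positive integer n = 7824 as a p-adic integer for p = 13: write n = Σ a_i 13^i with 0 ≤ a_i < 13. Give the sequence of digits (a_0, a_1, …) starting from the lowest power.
(a_0, a_1, …) = (11, 3, 7, 3)

Repeated division by 13 gives the digits low-to-high: 7824 = 11 + 3·13^1 + 7·13^2 + 3·13^3. Digit sequence: (11, 3, 7, 3).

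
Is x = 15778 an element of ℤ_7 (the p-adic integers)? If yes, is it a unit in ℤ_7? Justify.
x ∈ ℤ_7 but not a unit; v_7(x) = 3 > 0

ℤ_7 = {x ∈ ℚ_7 : v_7(x) ≥ 0} and ℤ_7^× = {x ∈ ℤ_7 : v_7(x) = 0}. Here v_7(15778) = v_7(num) − v_7(den) = 3; compare against these criteria.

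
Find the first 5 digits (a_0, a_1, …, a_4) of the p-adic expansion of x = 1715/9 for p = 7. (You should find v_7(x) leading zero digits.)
(a_0, …, a_4) = (0, 0, 0, 6, 0)

v_7(1715/9) = 3, so a_0 = ... = a_2 = 0. Factor out: x = 7^3 · u with u = 5/9 a unit in ℤ_7. Expand u iteratively via a_{v+i} = u_i mod 7, u_{i+1} = (u_i − a_{v+i})/7:
  u_0 = 5/9;  a_3 = 6;  u_1 = (u_0 − 6)/7 = -7/9
  u_1 = -7/9;  a_4 = 0;  u_2 = (u_1 − 0)/7 = -1/9
Digits: (0, 0, 0, 6, 0).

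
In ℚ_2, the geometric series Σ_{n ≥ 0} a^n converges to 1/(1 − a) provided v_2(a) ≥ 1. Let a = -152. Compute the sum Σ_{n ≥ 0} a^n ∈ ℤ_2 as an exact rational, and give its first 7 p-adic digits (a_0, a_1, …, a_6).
Σ a^n = 1/(1 − a) = 1/153;  first 7 digits = (1, 0, 0, 1, 0, 1, 0)

v_2(a) = 3 ≥ 1, so the series converges in ℤ_2 to 1/(1 − a) = 1/(1 − (-152)) = 1/153. Expand this rational in ℤ_2: compute digits iteratively via d_i = x_i mod 2, x_{i+1} = (x_i − d_i)/2. The first 7 digits are (1, 0, 0, 1, 0, 1, 0).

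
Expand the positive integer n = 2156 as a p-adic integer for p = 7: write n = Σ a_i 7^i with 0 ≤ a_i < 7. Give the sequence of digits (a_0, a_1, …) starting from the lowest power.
(a_0, a_1, …) = (0, 0, 2, 6)

Repeated division by 7 gives the digits low-to-high: 2156 = 2·7^2 + 6·7^3. Digit sequence: (0, 0, 2, 6).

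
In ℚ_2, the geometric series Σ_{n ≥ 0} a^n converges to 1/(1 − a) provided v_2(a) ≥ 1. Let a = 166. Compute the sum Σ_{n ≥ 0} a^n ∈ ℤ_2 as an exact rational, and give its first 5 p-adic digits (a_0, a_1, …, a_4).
Σ a^n = 1/(1 − a) = -1/165;  first 5 digits = (1, 1, 0, 0, 1)

v_2(a) = 1 ≥ 1, so the series converges in ℤ_2 to 1/(1 − a) = 1/(1 − 166) = -1/165. Expand this rational in ℤ_2: compute digits iteratively via d_i = x_i mod 2, x_{i+1} = (x_i − d_i)/2. The first 5 digits are (1, 1, 0, 0, 1).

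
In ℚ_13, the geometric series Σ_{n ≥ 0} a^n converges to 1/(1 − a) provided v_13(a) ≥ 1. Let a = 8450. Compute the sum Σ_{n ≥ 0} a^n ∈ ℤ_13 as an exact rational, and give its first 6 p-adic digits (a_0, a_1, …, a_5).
Σ a^n = 1/(1 − a) = -1/8449;  first 6 digits = (1, 0, 11, 3, 4, 10)

v_13(a) = 2 ≥ 1, so the series converges in ℤ_13 to 1/(1 − a) = 1/(1 − 8450) = -1/8449. Expand this rational in ℤ_13: compute digits iteratively via d_i = x_i mod 13, x_{i+1} = (x_i − d_i)/13. The first 6 digits are (1, 0, 11, 3, 4, 10).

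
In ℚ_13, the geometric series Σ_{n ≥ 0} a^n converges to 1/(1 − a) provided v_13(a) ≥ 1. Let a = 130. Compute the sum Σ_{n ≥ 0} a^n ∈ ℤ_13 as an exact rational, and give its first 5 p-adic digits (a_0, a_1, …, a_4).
Σ a^n = 1/(1 − a) = -1/129;  first 5 digits = (1, 10, 9, 6, 2)

v_13(a) = 1 ≥ 1, so the series converges in ℤ_13 to 1/(1 − a) = 1/(1 − 130) = -1/129. Expand this rational in ℤ_13: compute digits iteratively via d_i = x_i mod 13, x_{i+1} = (x_i − d_i)/13. The first 5 digits are (1, 10, 9, 6, 2).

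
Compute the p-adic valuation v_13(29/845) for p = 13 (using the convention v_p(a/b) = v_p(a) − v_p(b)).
v_13(29/845) = -2

Factor powers of 13 from the numerator and denominator of the reduced fraction: 29 = 13^0 · 29 and 845 = 13^2 · 5. Apply v_p(a/b) = v_p(a) − v_p(b): v_13(29/845) = 0 − 2 = -2.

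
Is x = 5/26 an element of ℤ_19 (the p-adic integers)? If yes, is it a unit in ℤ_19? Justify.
x ∈ ℤ_19^× (unit); v_19(x) = 0

ℤ_19 = {x ∈ ℚ_19 : v_19(x) ≥ 0} and ℤ_19^× = {x ∈ ℤ_19 : v_19(x) = 0}. Here v_19(5/26) = v_19(num) − v_19(den) = 0; compare against these criteria.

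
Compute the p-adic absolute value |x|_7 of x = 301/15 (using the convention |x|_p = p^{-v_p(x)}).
|301/15|_7 = 1/7

Step 1 — compute v_7(x) by factoring powers of 7 out of the numerator and denominator: v_7(301/15) = 1. Step 2 — apply |x|_p = p^{-v_p(x)} = 7^{-1} = 1/7.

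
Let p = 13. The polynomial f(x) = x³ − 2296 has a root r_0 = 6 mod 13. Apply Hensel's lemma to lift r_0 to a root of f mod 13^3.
r_2 = 526 (mod 2197)

Hensel: r_{i+1} = r_i − f(r_i)/f′(r_i) mod 13^{i+2}, where f′(x) = 3x². Iterate:
  r_0 = 6 (mod 13)
  r_1 = 19 (mod 169)
  r_2 = 526 (mod 2197)
Final: r = 526 with f(r) ≡ 0 mod 13^3.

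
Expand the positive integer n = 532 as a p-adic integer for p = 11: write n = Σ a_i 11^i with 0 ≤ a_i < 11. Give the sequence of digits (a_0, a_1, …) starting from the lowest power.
(a_0, a_1, …) = (4, 4, 4)

Repeated division by 11 gives the digits low-to-high: 532 = 4 + 4·11^1 + 4·11^2. Digit sequence: (4, 4, 4).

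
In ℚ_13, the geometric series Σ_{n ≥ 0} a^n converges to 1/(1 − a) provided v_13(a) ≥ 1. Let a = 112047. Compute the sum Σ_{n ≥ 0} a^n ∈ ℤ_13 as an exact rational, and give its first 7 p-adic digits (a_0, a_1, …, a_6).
Σ a^n = 1/(1 − a) = -1/112046;  first 7 digits = (1, 0, 0, 12, 3, 0, 1)

v_13(a) = 3 ≥ 1, so the series converges in ℤ_13 to 1/(1 − a) = 1/(1 − 112047) = -1/112046. Expand this rational in ℤ_13: compute digits iteratively via d_i = x_i mod 13, x_{i+1} = (x_i − d_i)/13. The first 7 digits are (1, 0, 0, 12, 3, 0, 1).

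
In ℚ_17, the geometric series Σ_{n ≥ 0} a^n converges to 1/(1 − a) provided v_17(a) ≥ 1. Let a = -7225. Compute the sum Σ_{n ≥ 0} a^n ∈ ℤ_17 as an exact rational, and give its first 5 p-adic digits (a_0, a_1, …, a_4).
Σ a^n = 1/(1 − a) = 1/7226;  first 5 digits = (1, 0, 9, 15, 12)

v_17(a) = 2 ≥ 1, so the series converges in ℤ_17 to 1/(1 − a) = 1/(1 − (-7225)) = 1/7226. Expand this rational in ℤ_17: compute digits iteratively via d_i = x_i mod 17, x_{i+1} = (x_i − d_i)/17. The first 5 digits are (1, 0, 9, 15, 12).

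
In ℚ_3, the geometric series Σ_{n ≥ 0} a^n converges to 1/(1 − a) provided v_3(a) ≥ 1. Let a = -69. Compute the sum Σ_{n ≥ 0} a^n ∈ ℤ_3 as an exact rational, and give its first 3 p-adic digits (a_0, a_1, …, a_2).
Σ a^n = 1/(1 − a) = 1/70;  first 3 digits = (1, 1, 2)

v_3(a) = 1 ≥ 1, so the series converges in ℤ_3 to 1/(1 − a) = 1/(1 − (-69)) = 1/70. Expand this rational in ℤ_3: compute digits iteratively via d_i = x_i mod 3, x_{i+1} = (x_i − d_i)/3. The first 3 digits are (1, 1, 2).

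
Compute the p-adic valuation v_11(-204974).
v_11(-204974) = 4

v_11(n) is the largest exponent k such that 11^k divides n. Factor out: -204974 = -11^4 · 14. (Sign doesn't affect v_p.) So v_11(-204974) = 4.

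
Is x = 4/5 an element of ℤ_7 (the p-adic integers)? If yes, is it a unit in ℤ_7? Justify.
x ∈ ℤ_7^× (unit); v_7(x) = 0

ℤ_7 = {x ∈ ℚ_7 : v_7(x) ≥ 0} and ℤ_7^× = {x ∈ ℤ_7 : v_7(x) = 0}. Here v_7(4/5) = v_7(num) − v_7(den) = 0; compare against these criteria.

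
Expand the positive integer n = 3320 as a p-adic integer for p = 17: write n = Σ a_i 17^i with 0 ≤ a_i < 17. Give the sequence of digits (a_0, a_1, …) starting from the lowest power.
(a_0, a_1, …) = (5, 8, 11)

Repeated division by 17 gives the digits low-to-high: 3320 = 5 + 8·17^1 + 11·17^2. Digit sequence: (5, 8, 11).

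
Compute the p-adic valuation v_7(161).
v_7(161) = 1

v_7(n) is the largest exponent k such that 7^k divides n. Factor out: 161 = 7^1 · 23. (Sign doesn't affect v_p.) So v_7(161) = 1.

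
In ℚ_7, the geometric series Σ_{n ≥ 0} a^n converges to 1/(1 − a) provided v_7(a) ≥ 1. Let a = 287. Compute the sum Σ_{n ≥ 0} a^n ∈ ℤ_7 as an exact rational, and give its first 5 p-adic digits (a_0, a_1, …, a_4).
Σ a^n = 1/(1 − a) = -1/286;  first 5 digits = (1, 6, 6, 1, 4)

v_7(a) = 1 ≥ 1, so the series converges in ℤ_7 to 1/(1 − a) = 1/(1 − 287) = -1/286. Expand this rational in ℤ_7: compute digits iteratively via d_i = x_i mod 7, x_{i+1} = (x_i − d_i)/7. The first 5 digits are (1, 6, 6, 1, 4).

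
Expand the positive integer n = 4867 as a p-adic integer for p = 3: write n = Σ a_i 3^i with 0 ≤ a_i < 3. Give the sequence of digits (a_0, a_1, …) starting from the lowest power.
(a_0, a_1, …) = (1, 2, 0, 0, 0, 2, 0, 2)

Repeated division by 3 gives the digits low-to-high: 4867 = 1 + 2·3^1 + 2·3^5 + 2·3^7. Digit sequence: (1, 2, 0, 0, 0, 2, 0, 2).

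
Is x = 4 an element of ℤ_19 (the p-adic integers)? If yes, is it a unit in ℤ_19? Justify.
x ∈ ℤ_19^× (unit); v_19(x) = 0

ℤ_19 = {x ∈ ℚ_19 : v_19(x) ≥ 0} and ℤ_19^× = {x ∈ ℤ_19 : v_19(x) = 0}. Here v_19(4) = v_19(num) − v_19(den) = 0; compare against these criteria.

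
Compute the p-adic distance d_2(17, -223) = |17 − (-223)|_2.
d_2(17, -223) = 1/16

Step 1 — x − y = 17 − (-223) = 240. Step 2 — v_2(240) = 4 (factor: 240 = (2^4 · 15); the sign does not affect v_p). Step 3 — |x − y|_2 = 2^{-4} = 1/16.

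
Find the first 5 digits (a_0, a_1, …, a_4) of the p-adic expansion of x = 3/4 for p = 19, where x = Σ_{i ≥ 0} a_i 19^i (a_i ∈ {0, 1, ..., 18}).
(a_0, …, a_4) = (15, 4, 14, 4, 14)

v_19(3/4) = 0 (numerator and denominator both coprime to 19), so x ∈ ℤ_19^×. Compute digits iteratively via a_i = x_i mod 19, x_{i+1} = (x_i − a_i)/19, with x_0 = x:
  x_0 = 3/4;  a_0 = 15;  x_1 = (x_0 − 15)/19 = -3/4
  x_1 = -3/4;  a_1 = 4;  x_2 = (x_1 − 4)/19 = -1/4
  x_2 = -1/4;  a_2 = 14;  x_3 = (x_2 − 14)/19 = -3/4
  x_3 = -3/4;  a_3 = 4;  x_4 = (x_3 − 4)/19 = -1/4
  x_4 = -1/4;  a_4 = 14;  x_5 = (x_4 − 14)/19 = -3/4
Digits: (15, 4, 14, 4, 14).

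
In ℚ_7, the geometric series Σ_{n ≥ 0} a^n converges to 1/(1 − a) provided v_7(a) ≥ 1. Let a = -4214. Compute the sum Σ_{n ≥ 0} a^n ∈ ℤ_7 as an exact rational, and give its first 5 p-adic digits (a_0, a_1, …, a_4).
Σ a^n = 1/(1 − a) = 1/4215;  first 5 digits = (1, 0, 5, 1, 2)

v_7(a) = 2 ≥ 1, so the series converges in ℤ_7 to 1/(1 − a) = 1/(1 − (-4214)) = 1/4215. Expand this rational in ℤ_7: compute digits iteratively via d_i = x_i mod 7, x_{i+1} = (x_i − d_i)/7. The first 5 digits are (1, 0, 5, 1, 2).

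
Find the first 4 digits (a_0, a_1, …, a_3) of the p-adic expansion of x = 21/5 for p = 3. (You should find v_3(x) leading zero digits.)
(a_0, …, a_3) = (0, 2, 1, 2)

v_3(21/5) = 1, so a_0 = ... = a_0 = 0. Factor out: x = 3^1 · u with u = 7/5 a unit in ℤ_3. Expand u iteratively via a_{v+i} = u_i mod 3, u_{i+1} = (u_i − a_{v+i})/3:
  u_0 = 7/5;  a_1 = 2;  u_1 = (u_0 − 2)/3 = -1/5
  u_1 = -1/5;  a_2 = 1;  u_2 = (u_1 − 1)/3 = -2/5
  u_2 = -2/5;  a_3 = 2;  u_3 = (u_2 − 2)/3 = -4/5
Digits: (0, 2, 1, 2).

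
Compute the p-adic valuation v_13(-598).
v_13(-598) = 1

v_13(n) is the largest exponent k such that 13^k divides n. Factor out: -598 = -13^1 · 46. (Sign doesn't affect v_p.) So v_13(-598) = 1.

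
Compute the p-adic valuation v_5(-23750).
v_5(-23750) = 4

v_5(n) is the largest exponent k such that 5^k divides n. Factor out: -23750 = -5^4 · 38. (Sign doesn't affect v_p.) So v_5(-23750) = 4.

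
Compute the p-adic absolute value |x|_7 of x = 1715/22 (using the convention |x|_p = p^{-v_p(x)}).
|1715/22|_7 = 1/343

Step 1 — compute v_7(x) by factoring powers of 7 out of the numerator and denominator: v_7(1715/22) = 3. Step 2 — apply |x|_p = p^{-v_p(x)} = 7^{-3} = 1/343.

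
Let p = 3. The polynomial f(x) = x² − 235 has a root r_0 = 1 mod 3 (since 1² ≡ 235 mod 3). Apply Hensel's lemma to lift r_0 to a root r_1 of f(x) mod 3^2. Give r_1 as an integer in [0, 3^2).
r_1 = 1 (mod 9)

Hensel's recurrence: r_{i+1} = r_i − f(r_i)·(f′(r_i))^{-1} mod 3^{i+2}, with f′(x) = 2x. Iterate:
  r_0 = 1 (mod 3)
  r_1 = 1 (mod 9)
Final: r_1 = 1, and one checks f(r_1) ≡ 0 mod 3^2.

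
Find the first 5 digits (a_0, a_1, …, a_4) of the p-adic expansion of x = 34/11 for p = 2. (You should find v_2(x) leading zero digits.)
(a_0, …, a_4) = (0, 1, 1, 0, 0)

v_2(34/11) = 1, so a_0 = ... = a_0 = 0. Factor out: x = 2^1 · u with u = 17/11 a unit in ℤ_2. Expand u iteratively via a_{v+i} = u_i mod 2, u_{i+1} = (u_i − a_{v+i})/2:
  u_0 = 17/11;  a_1 = 1;  u_1 = (u_0 − 1)/2 = 3/11
  u_1 = 3/11;  a_2 = 1;  u_2 = (u_1 − 1)/2 = -4/11
  u_2 = -4/11;  a_3 = 0;  u_3 = (u_2 − 0)/2 = -2/11
  u_3 = -2/11;  a_4 = 0;  u_4 = (u_3 − 0)/2 = -1/11
Digits: (0, 1, 1, 0, 0).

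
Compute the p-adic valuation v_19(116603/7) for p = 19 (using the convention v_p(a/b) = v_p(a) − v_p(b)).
v_19(116603/7) = 3

Factor powers of 19 from the numerator and denominator of the reduced fraction: 116603 = 19^3 · 17 and 7 = 19^0 · 7. Apply v_p(a/b) = v_p(a) − v_p(b): v_19(116603/7) = 3 − 0 = 3.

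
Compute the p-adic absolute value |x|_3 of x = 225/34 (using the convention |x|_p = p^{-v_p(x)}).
|225/34|_3 = 1/9

Step 1 — compute v_3(x) by factoring powers of 3 out of the numerator and denominator: v_3(225/34) = 2. Step 2 — apply |x|_p = p^{-v_p(x)} = 3^{-2} = 1/9.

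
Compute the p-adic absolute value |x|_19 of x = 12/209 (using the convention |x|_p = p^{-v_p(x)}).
|12/209|_19 = 19

Step 1 — compute v_19(x) by factoring powers of 19 out of the numerator and denominator: v_19(12/209) = -1. Step 2 — apply |x|_p = p^{-v_p(x)} = 19^{1} = 19.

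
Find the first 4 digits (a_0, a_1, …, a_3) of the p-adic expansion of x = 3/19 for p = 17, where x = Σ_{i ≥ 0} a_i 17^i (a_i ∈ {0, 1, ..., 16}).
(a_0, …, a_3) = (10, 3, 15, 0)

v_17(3/19) = 0 (numerator and denominator both coprime to 17), so x ∈ ℤ_17^×. Compute digits iteratively via a_i = x_i mod 17, x_{i+1} = (x_i − a_i)/17, with x_0 = x:
  x_0 = 3/19;  a_0 = 10;  x_1 = (x_0 − 10)/17 = -11/19
  x_1 = -11/19;  a_1 = 3;  x_2 = (x_1 − 3)/17 = -4/19
  x_2 = -4/19;  a_2 = 15;  x_3 = (x_2 − 15)/17 = -17/19
  x_3 = -17/19;  a_3 = 0;  x_4 = (x_3 − 0)/17 = -1/19
Digits: (10, 3, 15, 0).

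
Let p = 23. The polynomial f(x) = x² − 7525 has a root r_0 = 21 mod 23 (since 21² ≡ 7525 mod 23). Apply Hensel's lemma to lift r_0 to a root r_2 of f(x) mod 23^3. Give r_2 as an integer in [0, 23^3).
r_2 = 4598 (mod 12167)

Hensel's recurrence: r_{i+1} = r_i − f(r_i)·(f′(r_i))^{-1} mod 23^{i+2}, with f′(x) = 2x. Iterate:
  r_0 = 21 (mod 23)
  r_1 = 366 (mod 529)
  r_2 = 4598 (mod 12167)
Final: r_2 = 4598, and one checks f(r_2) ≡ 0 mod 23^3.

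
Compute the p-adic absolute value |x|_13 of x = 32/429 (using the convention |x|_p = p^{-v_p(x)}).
|32/429|_13 = 13

Step 1 — compute v_13(x) by factoring powers of 13 out of the numerator and denominator: v_13(32/429) = -1. Step 2 — apply |x|_p = p^{-v_p(x)} = 13^{1} = 13.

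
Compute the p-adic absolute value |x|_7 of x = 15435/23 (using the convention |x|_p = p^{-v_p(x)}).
|15435/23|_7 = 1/343

Step 1 — compute v_7(x) by factoring powers of 7 out of the numerator and denominator: v_7(15435/23) = 3. Step 2 — apply |x|_p = p^{-v_p(x)} = 7^{-3} = 1/343.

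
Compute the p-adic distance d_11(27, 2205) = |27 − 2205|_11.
d_11(27, 2205) = 1/121

Step 1 — x − y = 27 − 2205 = -2178. Step 2 — v_11(-2178) = 2 (factor: -2178 = −(11^2 · 18); the sign does not affect v_p). Step 3 — |x − y|_11 = 11^{-2} = 1/121.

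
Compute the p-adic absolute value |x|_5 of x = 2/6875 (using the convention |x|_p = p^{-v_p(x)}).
|2/6875|_5 = 625

Step 1 — compute v_5(x) by factoring powers of 5 out of the numerator and denominator: v_5(2/6875) = -4. Step 2 — apply |x|_p = p^{-v_p(x)} = 5^{4} = 625.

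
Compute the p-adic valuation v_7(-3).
v_7(-3) = 0

v_7(n) is the largest exponent k such that 7^k divides n. Factor out: -3 = -7^0 · 3. (Sign doesn't affect v_p.) So v_7(-3) = 0.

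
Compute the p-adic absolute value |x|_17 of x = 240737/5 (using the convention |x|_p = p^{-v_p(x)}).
|240737/5|_17 = 1/4913

Step 1 — compute v_17(x) by factoring powers of 17 out of the numerator and denominator: v_17(240737/5) = 3. Step 2 — apply |x|_p = p^{-v_p(x)} = 17^{-3} = 1/4913.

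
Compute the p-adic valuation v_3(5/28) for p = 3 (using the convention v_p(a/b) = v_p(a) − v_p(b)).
v_3(5/28) = 0

Factor powers of 3 from the numerator and denominator of the reduced fraction: 5 = 3^0 · 5 and 28 = 3^0 · 28. Apply v_p(a/b) = v_p(a) − v_p(b): v_3(5/28) = 0 − 0 = 0.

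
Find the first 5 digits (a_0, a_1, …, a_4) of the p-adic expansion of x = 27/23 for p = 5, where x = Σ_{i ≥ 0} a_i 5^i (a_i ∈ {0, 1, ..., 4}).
(a_0, …, a_4) = (4, 4, 3, 4, 1)

v_5(27/23) = 0 (numerator and denominator both coprime to 5), so x ∈ ℤ_5^×. Compute digits iteratively via a_i = x_i mod 5, x_{i+1} = (x_i − a_i)/5, with x_0 = x:
  x_0 = 27/23;  a_0 = 4;  x_1 = (x_0 − 4)/5 = -13/23
  x_1 = -13/23;  a_1 = 4;  x_2 = (x_1 − 4)/5 = -21/23
  x_2 = -21/23;  a_2 = 3;  x_3 = (x_2 − 3)/5 = -18/23
  x_3 = -18/23;  a_3 = 4;  x_4 = (x_3 − 4)/5 = -22/23
  x_4 = -22/23;  a_4 = 1;  x_5 = (x_4 − 1)/5 = -9/23
Digits: (4, 4, 3, 4, 1).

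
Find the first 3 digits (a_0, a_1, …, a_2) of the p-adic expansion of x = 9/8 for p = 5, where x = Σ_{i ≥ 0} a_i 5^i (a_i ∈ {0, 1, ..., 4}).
(a_0, …, a_2) = (3, 4, 1)

v_5(9/8) = 0 (numerator and denominator both coprime to 5), so x ∈ ℤ_5^×. Compute digits iteratively via a_i = x_i mod 5, x_{i+1} = (x_i − a_i)/5, with x_0 = x:
  x_0 = 9/8;  a_0 = 3;  x_1 = (x_0 − 3)/5 = -3/8
  x_1 = -3/8;  a_1 = 4;  x_2 = (x_1 − 4)/5 = -7/8
  x_2 = -7/8;  a_2 = 1;  x_3 = (x_2 − 1)/5 = -3/8
Digits: (3, 4, 1).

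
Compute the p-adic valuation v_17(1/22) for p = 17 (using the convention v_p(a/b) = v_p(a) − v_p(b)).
v_17(1/22) = 0

Factor powers of 17 from the numerator and denominator of the reduced fraction: 1 = 17^0 · 1 and 22 = 17^0 · 22. Apply v_p(a/b) = v_p(a) − v_p(b): v_17(1/22) = 0 − 0 = 0.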